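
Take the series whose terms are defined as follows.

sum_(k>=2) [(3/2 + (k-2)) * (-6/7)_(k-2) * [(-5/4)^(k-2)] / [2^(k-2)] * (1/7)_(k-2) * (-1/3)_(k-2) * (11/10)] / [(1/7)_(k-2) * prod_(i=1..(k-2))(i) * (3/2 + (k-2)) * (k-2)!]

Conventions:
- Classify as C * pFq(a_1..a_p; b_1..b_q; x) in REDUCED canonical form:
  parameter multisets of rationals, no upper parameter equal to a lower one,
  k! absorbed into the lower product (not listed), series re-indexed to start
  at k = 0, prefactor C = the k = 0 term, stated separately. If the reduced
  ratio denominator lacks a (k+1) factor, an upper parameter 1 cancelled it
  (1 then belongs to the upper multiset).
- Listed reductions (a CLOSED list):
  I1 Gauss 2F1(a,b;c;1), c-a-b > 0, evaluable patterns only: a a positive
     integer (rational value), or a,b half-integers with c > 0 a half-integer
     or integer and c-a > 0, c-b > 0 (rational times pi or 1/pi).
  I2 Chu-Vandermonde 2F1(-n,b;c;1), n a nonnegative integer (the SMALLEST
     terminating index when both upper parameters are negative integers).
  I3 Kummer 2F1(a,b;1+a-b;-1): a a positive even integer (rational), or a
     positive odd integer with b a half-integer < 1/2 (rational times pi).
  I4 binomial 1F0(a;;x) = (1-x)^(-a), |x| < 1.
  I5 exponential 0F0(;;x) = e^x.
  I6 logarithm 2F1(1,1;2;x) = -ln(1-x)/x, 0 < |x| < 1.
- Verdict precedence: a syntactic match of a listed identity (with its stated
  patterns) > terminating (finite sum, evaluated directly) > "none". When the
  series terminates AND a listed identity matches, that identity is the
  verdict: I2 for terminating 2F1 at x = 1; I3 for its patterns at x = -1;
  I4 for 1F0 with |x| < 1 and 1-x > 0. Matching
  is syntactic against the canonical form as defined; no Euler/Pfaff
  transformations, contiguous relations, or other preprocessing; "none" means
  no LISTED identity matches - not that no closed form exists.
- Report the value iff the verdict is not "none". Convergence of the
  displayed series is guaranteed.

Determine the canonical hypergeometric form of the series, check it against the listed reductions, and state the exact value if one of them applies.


Canonical form: C = 11/10 times 2F1 with upper {-6/7, -1/3}, lower {1}, x = -5/8. Verdict: none (x = -5/8): each listed identity misses the multisets {-6/7, -1/3} ; {1}.

Key step: t_0 being 11/10, the lower running product (C = 11/10) is a rising factorial.
Ratio: r(k) = (-5/8) * (k-6/7) (k-1/3) / [(k+1) (k+1)] - rational; roots negated = parameters, x = (-5/8), C = 11/10.


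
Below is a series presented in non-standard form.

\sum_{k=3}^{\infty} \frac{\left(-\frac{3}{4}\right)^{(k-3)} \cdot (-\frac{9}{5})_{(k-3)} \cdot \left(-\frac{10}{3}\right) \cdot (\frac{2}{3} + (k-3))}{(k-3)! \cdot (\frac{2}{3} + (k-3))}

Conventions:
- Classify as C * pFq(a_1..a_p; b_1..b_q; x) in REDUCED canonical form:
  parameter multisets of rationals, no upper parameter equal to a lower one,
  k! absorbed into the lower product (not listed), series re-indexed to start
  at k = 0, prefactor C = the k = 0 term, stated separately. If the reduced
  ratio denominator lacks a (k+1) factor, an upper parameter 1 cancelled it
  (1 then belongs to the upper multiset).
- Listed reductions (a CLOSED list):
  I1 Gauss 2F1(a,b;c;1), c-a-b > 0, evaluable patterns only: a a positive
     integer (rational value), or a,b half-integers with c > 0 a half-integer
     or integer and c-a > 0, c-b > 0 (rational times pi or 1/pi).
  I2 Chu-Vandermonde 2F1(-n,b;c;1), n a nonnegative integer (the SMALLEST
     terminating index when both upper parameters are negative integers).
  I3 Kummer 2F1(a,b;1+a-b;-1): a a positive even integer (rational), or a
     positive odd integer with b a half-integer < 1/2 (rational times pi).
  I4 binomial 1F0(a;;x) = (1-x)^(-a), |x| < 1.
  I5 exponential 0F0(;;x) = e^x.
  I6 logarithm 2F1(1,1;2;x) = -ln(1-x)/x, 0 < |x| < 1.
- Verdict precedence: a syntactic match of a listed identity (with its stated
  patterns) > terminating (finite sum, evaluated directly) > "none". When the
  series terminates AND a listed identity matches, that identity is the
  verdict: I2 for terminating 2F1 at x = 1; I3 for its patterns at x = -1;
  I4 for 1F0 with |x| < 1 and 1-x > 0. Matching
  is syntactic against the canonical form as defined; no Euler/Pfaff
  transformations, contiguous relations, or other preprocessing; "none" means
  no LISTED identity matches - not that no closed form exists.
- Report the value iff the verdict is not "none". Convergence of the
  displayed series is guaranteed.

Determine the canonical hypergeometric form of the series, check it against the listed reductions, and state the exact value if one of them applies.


With C = -\frac{10}{3}: the canonical form is 1F0(-\frac{9}{5}; -; -\frac{3}{4}). Verdict: the binomial series (I4) applies (the 1F0 binomial series: exponent 9/5, x = -\frac{3}{4}). Hence: \left(-\frac{10}{3}\right) \cdot \left(\frac{7}{4}\right)^{\frac{9}{5}}.

First insight: with t_0 = -\frac{10}{3}, k + 2/3 divides numerator and denominator alike; C = -10/3, x = -3/4 after cancelling.
Term ratio: r(k) = -\frac{3}{4} * (k-\frac{9}{5}) / [(k+1)] - rational; roots negated = parameters, x = -\frac{3}{4}, C = -\frac{10}{3}.


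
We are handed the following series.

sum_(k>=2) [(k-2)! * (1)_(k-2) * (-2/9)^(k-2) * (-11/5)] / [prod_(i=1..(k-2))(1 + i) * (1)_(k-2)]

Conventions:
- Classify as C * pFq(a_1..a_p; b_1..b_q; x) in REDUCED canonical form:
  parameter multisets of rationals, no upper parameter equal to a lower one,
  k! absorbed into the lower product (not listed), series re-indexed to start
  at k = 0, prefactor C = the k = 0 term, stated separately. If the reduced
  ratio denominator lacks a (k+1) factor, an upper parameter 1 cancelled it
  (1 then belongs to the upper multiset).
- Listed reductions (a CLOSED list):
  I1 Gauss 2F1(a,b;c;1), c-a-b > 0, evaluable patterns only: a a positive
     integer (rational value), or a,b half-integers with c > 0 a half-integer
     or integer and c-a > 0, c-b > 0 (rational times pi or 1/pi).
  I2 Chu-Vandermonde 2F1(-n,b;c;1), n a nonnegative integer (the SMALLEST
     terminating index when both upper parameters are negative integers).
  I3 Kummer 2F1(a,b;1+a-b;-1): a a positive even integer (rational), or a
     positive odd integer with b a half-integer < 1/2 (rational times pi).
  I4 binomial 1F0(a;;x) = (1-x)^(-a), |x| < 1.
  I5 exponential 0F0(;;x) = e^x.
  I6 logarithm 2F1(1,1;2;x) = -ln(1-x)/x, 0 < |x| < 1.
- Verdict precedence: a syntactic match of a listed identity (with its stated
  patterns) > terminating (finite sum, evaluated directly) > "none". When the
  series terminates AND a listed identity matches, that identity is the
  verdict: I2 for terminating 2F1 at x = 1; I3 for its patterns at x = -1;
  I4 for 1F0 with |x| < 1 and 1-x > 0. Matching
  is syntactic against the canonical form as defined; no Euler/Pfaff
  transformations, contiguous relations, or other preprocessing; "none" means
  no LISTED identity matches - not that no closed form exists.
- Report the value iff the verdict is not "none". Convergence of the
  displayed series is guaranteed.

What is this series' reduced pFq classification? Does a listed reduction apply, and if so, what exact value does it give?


With C = -11/5: the canonical form is 2F1(1, 1; 2; -2/9). Verdict (x = -2/9): the logarithmic series (I6) applies (the logarithm: parameters (1,1;2), x = -2/9). Sum: (-99/10) * ln(11/9).

The tell: t_0 = -11/5 here, and the factorial ratio (prefactor -11/5) (k+a-1)!/(a-1)! is a rising factorial (a)_k.
Ratio: r(k) = (-2/9) * (k+1) (k+1) / [(k+2) (k+1)] - rational; roots negated = parameters, x = (-2/9), C = -11/5.


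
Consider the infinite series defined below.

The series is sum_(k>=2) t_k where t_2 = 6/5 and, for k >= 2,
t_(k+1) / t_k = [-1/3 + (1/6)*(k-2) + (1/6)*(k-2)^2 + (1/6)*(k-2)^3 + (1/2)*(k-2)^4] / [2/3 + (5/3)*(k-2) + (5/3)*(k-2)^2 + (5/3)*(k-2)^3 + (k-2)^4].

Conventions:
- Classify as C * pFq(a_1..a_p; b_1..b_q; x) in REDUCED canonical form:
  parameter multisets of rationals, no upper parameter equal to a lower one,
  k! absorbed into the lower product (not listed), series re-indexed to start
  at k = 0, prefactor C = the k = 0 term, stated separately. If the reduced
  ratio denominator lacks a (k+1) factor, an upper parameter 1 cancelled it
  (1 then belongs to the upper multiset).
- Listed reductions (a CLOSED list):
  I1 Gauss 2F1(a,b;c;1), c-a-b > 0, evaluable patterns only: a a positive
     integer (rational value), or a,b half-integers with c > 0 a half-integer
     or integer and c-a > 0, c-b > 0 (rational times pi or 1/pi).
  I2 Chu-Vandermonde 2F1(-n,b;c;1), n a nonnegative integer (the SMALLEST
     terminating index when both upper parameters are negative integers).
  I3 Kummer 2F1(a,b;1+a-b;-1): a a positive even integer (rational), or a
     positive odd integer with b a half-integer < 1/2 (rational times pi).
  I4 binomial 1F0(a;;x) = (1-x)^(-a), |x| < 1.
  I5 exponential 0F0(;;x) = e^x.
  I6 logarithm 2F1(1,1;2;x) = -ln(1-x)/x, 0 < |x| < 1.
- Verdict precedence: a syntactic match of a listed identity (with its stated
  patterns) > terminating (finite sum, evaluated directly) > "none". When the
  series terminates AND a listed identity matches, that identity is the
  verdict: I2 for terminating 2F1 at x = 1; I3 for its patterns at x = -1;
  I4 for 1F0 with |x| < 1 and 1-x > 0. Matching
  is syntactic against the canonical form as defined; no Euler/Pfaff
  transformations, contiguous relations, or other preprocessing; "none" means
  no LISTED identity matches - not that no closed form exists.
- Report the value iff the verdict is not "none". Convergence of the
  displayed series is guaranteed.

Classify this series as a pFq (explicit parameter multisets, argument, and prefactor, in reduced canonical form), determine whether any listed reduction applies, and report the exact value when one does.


At argument 1/2: a 2F1 with upper {-2/3, 1}, lower {2/3}, scaled by C = 6/5. Verdict: none - at argument 1/2 the multisets {-2/3, 1} ; {2/3} match no listed identity.

Structural cue: t_0 being 6/5, the expanded ratio factors over Q; C = 6/5, roots give parameters.
Step ratio: r(k) = (1/2) * (k-2/3) (k+1) / [(k+2/3) (k+1)] - poly over poly, x = (1/2) from leading terms; C = 6/5 at k = 0.


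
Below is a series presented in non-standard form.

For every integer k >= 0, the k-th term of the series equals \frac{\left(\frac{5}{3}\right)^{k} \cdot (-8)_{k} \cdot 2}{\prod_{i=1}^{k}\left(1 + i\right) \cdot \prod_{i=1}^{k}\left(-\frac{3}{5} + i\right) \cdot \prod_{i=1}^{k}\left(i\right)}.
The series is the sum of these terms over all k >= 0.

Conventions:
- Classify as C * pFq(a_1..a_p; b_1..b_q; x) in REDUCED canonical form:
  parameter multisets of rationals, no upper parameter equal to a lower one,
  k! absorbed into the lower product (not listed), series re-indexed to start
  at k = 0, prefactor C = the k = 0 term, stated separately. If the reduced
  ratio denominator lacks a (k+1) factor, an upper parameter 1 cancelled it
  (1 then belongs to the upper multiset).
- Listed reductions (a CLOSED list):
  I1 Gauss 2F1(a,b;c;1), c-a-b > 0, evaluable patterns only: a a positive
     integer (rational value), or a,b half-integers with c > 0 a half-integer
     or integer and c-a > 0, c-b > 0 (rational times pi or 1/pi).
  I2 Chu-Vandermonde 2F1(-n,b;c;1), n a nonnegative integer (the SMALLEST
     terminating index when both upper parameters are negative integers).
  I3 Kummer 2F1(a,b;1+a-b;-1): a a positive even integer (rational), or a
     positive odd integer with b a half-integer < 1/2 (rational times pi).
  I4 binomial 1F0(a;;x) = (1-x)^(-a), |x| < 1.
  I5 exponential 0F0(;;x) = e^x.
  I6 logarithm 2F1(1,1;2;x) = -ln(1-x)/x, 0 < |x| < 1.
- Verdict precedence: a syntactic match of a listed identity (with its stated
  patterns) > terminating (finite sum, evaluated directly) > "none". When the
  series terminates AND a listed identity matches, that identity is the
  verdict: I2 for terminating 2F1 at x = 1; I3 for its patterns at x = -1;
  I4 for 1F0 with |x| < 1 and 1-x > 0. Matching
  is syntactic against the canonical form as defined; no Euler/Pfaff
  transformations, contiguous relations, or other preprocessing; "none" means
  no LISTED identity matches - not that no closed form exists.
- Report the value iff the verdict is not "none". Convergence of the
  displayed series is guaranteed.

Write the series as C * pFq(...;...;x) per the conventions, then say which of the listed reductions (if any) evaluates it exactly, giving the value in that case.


First insight: with t_0 = 2, the product of the first k integers (C = 2, x = 5/3) is k!.
Term ratio: r(k) = \frac{5}{3} * (k-8) / [(k+\frac{2}{5}) (k+2) (k+1)] - rational; roots negated = parameters, x = \frac{5}{3}, C = 2.

At argument \frac{5}{3}: a 1F2 with upper {-8}, lower {\frac{2}{5}, 2}, scaled by C = 2. Verdict: terminating - upper -8 stops the sum at k = 8; the 9 terms are added exactly. Its exact value is \frac{363700602110812661}{478221856517357568}.


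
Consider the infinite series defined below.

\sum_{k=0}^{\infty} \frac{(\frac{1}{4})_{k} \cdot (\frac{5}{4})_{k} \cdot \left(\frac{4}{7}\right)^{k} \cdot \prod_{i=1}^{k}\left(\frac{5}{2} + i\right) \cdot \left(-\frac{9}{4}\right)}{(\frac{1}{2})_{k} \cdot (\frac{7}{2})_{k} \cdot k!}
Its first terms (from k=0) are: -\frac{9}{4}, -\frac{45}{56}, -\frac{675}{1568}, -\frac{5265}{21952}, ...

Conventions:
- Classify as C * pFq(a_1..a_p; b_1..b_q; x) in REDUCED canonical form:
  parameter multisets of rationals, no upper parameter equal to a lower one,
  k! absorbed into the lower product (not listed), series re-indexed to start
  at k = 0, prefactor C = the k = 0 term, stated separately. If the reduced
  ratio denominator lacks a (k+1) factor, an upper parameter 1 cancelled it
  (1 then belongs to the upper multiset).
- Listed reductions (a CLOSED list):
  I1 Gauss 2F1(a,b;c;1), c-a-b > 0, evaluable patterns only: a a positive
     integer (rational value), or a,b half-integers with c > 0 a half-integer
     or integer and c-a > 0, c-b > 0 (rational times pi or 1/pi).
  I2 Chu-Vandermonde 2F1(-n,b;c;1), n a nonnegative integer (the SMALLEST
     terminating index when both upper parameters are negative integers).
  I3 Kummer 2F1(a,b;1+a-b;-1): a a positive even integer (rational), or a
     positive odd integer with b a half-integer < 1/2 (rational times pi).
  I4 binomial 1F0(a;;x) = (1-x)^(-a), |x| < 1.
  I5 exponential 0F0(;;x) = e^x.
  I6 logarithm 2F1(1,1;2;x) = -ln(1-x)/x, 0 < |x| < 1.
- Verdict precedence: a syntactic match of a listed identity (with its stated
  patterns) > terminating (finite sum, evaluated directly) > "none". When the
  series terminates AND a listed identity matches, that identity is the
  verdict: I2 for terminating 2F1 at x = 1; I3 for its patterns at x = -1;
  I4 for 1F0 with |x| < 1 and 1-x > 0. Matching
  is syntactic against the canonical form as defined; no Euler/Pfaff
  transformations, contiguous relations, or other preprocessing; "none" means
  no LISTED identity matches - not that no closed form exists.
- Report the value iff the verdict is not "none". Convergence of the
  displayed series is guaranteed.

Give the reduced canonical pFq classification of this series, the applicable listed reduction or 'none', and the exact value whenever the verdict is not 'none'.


With C = -\frac{9}{4}: the canonical form is 2F1(\frac{1}{4}, \frac{5}{4}; \frac{1}{2}; \frac{4}{7}). Verdict: none. A 2F1 with upper {\frac{1}{4}, \frac{5}{4}} fits none of I1-I6 at x = \frac{4}{7}; the sum runs forever.

Structural cue: from the first term -\frac{9}{4}: the running product (C = -9/4, x = 4/7) telescopes to a rising factorial.
Term ratio: r(k) = \frac{4}{7} * (k+\frac{1}{4}) (k+\frac{5}{4}) / [(k+\frac{1}{2}) (k+1)] - rational; roots negated = parameters, x = \frac{4}{7}, C = -\frac{9}{4}.


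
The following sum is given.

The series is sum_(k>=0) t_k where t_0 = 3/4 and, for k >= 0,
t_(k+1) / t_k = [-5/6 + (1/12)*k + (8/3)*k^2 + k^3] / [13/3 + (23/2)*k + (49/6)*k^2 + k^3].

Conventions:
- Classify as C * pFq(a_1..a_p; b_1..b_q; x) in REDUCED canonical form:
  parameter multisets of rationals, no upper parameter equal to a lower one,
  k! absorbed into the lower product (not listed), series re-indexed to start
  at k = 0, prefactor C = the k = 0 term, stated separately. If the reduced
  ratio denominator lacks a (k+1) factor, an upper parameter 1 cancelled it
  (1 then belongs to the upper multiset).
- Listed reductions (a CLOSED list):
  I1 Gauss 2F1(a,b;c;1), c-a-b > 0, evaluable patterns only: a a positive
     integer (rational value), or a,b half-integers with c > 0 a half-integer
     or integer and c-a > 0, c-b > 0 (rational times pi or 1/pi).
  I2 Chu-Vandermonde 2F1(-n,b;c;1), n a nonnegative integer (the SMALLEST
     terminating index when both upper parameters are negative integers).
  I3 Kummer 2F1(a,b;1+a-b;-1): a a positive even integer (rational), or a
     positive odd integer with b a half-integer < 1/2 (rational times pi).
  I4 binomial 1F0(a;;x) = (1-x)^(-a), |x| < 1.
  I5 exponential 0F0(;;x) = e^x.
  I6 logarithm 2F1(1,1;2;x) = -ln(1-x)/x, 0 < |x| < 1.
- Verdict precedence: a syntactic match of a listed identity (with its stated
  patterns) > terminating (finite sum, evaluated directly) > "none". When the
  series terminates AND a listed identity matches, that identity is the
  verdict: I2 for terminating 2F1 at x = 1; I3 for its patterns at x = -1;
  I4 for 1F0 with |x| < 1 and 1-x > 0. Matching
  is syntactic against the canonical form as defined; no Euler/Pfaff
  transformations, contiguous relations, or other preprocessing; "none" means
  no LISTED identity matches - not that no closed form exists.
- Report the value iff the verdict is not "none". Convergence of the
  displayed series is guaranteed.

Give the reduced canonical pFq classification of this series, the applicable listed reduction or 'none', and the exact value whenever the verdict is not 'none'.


With C = 3/4: the canonical form is 2F1(-1/2, 5/2; 13/2; 1). Verdict: the half-integer Gauss pattern (I1) applies (x = 1; upper {-1/2, 5/2} half-integers, c = 13/2 in the evaluable pattern). Sum: (24255/131072) * pi.

Key observation: x = 1 and the ratio is unreduced: k + 2/3 divides both sides (C = 3/4).
Step ratio: r(k) = 1 * (k-1/2) (k+5/2) / [(k+13/2) (k+1)] - rational in k, leading ratio 1; with t_0 = 3/4, classification follows.


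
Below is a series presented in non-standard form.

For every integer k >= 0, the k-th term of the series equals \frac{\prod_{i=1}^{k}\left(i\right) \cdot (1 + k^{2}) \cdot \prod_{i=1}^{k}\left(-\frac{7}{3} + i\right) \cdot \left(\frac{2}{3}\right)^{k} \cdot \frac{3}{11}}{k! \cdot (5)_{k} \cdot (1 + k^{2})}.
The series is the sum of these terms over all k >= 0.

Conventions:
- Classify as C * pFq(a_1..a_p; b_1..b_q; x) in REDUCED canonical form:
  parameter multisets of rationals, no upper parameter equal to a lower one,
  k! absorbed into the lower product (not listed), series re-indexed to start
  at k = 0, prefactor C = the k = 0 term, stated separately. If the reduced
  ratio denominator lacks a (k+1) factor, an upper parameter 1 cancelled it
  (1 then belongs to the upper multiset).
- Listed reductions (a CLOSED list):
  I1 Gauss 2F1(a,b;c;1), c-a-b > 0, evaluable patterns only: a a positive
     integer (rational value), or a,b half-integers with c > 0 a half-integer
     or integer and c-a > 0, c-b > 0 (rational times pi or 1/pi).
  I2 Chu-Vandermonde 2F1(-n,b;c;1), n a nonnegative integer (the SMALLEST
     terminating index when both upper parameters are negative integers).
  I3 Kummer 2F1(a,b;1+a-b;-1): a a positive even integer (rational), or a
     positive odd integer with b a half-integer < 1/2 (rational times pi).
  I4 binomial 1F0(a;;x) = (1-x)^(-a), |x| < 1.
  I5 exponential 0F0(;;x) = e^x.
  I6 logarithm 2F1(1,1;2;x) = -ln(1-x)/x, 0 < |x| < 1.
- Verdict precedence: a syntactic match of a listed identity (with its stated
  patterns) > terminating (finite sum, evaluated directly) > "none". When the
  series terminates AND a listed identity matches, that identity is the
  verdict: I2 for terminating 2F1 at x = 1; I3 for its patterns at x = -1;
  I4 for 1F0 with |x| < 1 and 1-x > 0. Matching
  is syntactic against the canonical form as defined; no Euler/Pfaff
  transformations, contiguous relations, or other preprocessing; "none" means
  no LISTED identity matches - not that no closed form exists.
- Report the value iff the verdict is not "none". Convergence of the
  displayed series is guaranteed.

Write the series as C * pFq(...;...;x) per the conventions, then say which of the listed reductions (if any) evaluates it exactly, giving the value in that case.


Classification (C = \frac{3}{11}): 2F1 with upper {-\frac{4}{3}, 1}, lower {5}, argument x = \frac{2}{3}. Verdict: none. No listed pattern accepts 2F1(-\frac{4}{3}, 1; 5; \frac{2}{3}).

The tell: t_0 being \frac{3}{11}, the running product (C = 3/11) telescopes to a rising factorial.
Ratio: r(k) = \frac{2}{3} * (k-\frac{4}{3}) (k+1) / [(k+5) (k+1)] ; factor over Q: parameters, x = \frac{2}{3}, and C = \frac{3}{11}.


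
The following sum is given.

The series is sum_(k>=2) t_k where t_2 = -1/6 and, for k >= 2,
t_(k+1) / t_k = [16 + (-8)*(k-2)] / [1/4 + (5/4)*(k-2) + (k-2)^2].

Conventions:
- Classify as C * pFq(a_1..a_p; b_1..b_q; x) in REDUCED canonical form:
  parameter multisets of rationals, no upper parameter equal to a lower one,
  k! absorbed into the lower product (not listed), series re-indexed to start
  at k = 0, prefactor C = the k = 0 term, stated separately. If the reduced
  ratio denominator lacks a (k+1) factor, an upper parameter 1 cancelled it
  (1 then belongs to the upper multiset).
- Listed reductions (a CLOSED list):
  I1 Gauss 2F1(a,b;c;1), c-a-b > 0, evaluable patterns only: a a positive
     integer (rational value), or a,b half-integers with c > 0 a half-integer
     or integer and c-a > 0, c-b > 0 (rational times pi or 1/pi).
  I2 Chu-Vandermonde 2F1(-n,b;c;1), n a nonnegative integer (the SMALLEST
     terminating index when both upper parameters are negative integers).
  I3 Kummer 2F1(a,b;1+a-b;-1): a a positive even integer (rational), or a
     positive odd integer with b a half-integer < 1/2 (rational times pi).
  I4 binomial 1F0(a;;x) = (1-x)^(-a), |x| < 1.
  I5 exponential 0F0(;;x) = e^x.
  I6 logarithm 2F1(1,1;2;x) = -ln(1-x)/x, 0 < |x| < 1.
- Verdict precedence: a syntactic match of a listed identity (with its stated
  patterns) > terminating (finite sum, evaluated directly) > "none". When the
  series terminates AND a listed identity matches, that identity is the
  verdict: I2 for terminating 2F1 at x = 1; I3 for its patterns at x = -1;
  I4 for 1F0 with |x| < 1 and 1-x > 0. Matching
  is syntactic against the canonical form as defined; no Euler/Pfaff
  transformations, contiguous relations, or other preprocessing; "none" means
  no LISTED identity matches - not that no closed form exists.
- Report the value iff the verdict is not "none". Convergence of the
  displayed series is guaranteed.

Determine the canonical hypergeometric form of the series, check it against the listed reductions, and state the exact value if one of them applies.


Prefactor -1/6, argument -8: 1F1 with upper {-2} over lower {1/4}. Verdict: terminating - the sum ends at index 2 because -2 is a negative integer; exact evaluation follows. Hence: -1349/30.

The tell: with t_0 = -1/6, factor the ratio over Q (C = -1/6, x = -8): negated roots = parameters.
Consecutive-term ratio: r(k) = (-8) * (k-2) / [(k+1/4) (k+1)] - poly over poly, x = (-8) from leading terms; C = -1/6 at k = 0.


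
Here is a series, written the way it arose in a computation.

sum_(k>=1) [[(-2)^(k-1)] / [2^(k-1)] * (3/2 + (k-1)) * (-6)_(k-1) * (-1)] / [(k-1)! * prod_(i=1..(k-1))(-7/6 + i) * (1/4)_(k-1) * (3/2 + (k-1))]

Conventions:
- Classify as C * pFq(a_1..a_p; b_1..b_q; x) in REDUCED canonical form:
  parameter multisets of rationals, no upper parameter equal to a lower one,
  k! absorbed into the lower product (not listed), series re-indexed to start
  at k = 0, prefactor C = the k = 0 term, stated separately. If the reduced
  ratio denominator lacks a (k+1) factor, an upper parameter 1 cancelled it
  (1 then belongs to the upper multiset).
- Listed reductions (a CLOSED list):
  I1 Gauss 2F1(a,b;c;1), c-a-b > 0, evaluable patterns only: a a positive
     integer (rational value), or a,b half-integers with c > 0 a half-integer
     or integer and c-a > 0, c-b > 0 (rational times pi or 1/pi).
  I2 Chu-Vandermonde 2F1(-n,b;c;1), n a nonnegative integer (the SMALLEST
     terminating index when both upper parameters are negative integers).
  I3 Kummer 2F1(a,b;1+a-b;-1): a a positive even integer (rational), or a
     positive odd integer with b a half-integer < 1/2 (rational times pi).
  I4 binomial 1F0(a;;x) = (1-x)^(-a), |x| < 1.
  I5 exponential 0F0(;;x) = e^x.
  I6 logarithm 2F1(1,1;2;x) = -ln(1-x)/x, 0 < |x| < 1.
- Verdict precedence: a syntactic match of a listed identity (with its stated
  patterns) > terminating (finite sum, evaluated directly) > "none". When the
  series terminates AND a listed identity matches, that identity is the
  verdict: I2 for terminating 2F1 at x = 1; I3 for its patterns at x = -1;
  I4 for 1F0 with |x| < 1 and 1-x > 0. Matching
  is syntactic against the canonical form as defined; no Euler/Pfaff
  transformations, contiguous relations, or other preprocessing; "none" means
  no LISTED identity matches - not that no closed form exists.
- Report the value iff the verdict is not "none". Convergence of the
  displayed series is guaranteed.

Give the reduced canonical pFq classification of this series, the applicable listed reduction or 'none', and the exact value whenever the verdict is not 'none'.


Reduced: x = -1, 1F2, upper = {-6}, lower = {-1/6, 1/4}, C = -1. Verdict: terminating - upper parameter -6 makes this a finite sum (last index 6), evaluated exactly. Sum: 2940802247221/4823894075.

Structural cue: t_0 = -1 here, and the lower running product (C = -1, x = -1) is a rising factorial.
Term ratio: r(k) = (-1) * (k-6) / [(k-1/6) (k+1/4) (k+1)] - rational in k. x = (-1); t_0 = -1; negate the roots.


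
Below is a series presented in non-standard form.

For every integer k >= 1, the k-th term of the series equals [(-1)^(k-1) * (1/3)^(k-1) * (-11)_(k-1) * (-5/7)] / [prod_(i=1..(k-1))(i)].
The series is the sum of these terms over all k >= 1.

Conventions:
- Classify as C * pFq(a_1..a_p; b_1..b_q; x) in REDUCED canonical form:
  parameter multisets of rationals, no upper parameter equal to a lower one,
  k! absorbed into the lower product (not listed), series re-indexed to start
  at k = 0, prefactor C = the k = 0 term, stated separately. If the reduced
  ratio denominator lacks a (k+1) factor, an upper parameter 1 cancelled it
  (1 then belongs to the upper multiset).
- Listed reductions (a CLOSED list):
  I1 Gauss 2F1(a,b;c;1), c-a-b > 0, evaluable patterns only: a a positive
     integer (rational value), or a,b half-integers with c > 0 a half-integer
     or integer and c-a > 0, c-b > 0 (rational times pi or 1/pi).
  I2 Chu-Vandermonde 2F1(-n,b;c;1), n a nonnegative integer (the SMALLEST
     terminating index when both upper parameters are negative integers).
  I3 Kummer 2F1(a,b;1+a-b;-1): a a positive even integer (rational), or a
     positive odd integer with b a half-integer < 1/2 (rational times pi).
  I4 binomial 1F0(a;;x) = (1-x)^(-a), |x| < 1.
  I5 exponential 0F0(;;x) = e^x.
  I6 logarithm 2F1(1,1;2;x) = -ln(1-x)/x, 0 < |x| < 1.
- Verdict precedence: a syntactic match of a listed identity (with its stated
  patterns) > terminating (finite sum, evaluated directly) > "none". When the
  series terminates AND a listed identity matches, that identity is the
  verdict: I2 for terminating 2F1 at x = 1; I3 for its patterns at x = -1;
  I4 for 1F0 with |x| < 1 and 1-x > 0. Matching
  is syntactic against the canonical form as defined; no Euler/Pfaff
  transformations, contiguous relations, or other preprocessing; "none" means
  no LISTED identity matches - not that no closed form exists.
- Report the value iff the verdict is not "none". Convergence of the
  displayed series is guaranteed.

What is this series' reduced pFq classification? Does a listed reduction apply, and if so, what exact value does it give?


Reduced: x = -1/3, 1F0, upper = {-11}, lower = {-}, C = -5/7. Verdict (x = -1/3): the binomial series (I4) applies (the 1F0 binomial series: exponent 11, x = -1/3). Sum: -20971520/1240029.

First insight: x = (-1/3) and the product of the first k integers (prefactor -5/7) is k!.
Ratio: r(k) = (-1/3) * (k-11) / [(k+1)] - rational in k, leading ratio (-1/3); with t_0 = -5/7, classification follows.


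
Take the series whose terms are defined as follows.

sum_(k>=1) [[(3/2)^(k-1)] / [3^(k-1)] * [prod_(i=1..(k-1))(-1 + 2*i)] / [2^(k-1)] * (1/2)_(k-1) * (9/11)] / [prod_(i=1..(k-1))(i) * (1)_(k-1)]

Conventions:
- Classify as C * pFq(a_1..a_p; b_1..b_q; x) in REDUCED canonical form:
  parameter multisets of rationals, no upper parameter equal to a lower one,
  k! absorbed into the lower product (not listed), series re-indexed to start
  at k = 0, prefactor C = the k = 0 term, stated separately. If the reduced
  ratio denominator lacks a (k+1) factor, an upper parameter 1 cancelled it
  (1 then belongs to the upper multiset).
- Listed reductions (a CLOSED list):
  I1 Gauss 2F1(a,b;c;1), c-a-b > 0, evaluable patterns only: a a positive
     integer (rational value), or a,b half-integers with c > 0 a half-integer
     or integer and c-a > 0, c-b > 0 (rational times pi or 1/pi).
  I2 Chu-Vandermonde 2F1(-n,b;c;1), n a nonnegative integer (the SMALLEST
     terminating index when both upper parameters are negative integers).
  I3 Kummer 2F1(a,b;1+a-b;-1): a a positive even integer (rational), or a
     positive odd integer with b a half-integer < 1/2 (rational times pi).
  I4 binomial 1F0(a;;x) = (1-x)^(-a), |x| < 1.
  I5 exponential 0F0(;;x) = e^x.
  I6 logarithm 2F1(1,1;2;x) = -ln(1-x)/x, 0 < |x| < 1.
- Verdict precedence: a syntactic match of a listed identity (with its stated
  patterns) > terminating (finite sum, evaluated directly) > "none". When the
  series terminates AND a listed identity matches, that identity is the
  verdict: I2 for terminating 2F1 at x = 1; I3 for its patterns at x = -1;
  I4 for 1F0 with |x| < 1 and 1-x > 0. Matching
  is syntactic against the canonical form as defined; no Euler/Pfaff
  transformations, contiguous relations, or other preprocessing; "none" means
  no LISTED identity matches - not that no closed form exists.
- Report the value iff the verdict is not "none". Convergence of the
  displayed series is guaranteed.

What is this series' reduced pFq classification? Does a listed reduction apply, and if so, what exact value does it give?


With C = 9/11: the canonical form is 2F1(1/2, 1/2; 1; 1/2). Verdict: none. No listed pattern accepts 2F1(1/2, 1/2; 1; 1/2).

Structural cue: t_0 being 9/11, the product of the first k integers (C = 9/11, x = 1/2) is k!.
Step ratio: r(k) = (1/2) * (k+1/2) (k+1/2) / [(k+1) (k+1)] - poly over poly, x = (1/2) from leading terms; C = 9/11 at k = 0.


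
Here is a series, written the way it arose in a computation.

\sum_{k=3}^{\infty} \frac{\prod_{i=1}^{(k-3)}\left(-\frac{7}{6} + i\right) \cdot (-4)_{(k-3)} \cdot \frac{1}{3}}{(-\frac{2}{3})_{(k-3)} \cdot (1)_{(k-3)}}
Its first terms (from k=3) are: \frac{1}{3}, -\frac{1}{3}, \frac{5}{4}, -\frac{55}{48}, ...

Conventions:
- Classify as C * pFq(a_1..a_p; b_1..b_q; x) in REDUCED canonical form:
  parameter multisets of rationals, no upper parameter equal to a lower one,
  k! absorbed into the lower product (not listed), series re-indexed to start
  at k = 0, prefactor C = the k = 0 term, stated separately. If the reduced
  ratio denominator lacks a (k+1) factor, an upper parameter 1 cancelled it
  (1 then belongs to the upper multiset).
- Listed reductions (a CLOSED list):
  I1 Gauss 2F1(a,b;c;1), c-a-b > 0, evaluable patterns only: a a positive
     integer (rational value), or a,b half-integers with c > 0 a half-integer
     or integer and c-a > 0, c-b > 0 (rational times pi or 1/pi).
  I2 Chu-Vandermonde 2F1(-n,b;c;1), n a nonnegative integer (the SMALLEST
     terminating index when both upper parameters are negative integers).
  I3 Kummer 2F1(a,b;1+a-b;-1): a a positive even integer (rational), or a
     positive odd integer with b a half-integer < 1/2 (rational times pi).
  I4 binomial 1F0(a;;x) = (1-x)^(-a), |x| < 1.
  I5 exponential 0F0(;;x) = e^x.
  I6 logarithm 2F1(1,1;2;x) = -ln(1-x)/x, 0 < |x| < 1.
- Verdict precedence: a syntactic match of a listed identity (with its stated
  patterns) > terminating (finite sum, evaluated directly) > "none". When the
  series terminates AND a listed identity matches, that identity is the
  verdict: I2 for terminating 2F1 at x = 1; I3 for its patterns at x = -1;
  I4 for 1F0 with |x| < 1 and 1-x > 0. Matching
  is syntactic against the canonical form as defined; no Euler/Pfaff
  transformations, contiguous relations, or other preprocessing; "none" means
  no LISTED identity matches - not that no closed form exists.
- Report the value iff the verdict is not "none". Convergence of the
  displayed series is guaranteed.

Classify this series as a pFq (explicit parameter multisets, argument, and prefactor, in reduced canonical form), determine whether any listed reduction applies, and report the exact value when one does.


Prefactor \frac{1}{3}, argument 1: 2F1 with upper {-4, -\frac{1}{6}} over lower {-\frac{2}{3}}. Verdict (x = 1): Chu-Vandermonde (I2) applies (terminating 2F1 at x = 1 with n = 4, b = -1/6, c = -\frac{2}{3}). Sum: \frac{405}{896}.

The tell: t_0 = \frac{1}{3} here, and (1)_k (C = 1/3) is k! itself.
Term ratio: r(k) = 1 * (k-4) (k-\frac{1}{6}) / [(k-\frac{2}{3}) (k+1)] - rational; roots negated = parameters, x = 1, C = \frac{1}{3}.


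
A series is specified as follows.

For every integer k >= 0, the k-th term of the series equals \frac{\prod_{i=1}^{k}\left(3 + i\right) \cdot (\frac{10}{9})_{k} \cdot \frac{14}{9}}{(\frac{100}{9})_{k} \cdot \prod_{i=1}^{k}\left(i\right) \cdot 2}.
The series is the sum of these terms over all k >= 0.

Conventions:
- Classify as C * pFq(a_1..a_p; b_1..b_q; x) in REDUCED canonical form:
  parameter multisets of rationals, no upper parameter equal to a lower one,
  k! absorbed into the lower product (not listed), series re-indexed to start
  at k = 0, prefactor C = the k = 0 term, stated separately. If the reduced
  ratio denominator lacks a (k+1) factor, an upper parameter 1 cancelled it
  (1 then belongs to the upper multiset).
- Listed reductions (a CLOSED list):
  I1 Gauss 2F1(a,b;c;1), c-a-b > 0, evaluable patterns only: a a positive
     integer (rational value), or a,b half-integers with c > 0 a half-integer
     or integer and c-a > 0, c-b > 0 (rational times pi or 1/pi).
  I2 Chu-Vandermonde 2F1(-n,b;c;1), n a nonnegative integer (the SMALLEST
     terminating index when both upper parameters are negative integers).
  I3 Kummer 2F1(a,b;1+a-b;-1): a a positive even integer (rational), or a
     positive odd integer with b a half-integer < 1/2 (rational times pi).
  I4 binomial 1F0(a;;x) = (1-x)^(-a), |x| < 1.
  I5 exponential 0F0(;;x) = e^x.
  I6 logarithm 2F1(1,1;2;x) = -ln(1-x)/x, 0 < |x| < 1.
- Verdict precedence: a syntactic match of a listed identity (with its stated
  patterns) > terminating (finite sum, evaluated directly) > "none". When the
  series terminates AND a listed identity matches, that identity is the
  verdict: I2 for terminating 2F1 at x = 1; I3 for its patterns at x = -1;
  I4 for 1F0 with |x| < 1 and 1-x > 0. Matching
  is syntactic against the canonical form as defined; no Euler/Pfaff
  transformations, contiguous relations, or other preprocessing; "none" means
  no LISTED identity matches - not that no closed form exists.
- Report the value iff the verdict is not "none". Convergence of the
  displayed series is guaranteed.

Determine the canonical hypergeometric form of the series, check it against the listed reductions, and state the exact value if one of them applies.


Key step: from the first term \frac{7}{9}: the product of the first k integers (C = 7/9) is k!.
Term ratio: r(k) = 1 * (k+\frac{10}{9}) (k+4) / [(k+\frac{100}{9}) (k+1)] - rational; roots negated = parameters, x = 1, C = \frac{7}{9}.

With C = \frac{7}{9}: the canonical form is 2F1(\frac{10}{9}, 4; \frac{100}{9}; 1). Verdict: Gauss's theorem (I1) applies (x = 1: the Gamma ratio telescopes since c-a-b = 6 > 0 and a = 4 in Z>0). Hence: \frac{2178904}{1594323}.


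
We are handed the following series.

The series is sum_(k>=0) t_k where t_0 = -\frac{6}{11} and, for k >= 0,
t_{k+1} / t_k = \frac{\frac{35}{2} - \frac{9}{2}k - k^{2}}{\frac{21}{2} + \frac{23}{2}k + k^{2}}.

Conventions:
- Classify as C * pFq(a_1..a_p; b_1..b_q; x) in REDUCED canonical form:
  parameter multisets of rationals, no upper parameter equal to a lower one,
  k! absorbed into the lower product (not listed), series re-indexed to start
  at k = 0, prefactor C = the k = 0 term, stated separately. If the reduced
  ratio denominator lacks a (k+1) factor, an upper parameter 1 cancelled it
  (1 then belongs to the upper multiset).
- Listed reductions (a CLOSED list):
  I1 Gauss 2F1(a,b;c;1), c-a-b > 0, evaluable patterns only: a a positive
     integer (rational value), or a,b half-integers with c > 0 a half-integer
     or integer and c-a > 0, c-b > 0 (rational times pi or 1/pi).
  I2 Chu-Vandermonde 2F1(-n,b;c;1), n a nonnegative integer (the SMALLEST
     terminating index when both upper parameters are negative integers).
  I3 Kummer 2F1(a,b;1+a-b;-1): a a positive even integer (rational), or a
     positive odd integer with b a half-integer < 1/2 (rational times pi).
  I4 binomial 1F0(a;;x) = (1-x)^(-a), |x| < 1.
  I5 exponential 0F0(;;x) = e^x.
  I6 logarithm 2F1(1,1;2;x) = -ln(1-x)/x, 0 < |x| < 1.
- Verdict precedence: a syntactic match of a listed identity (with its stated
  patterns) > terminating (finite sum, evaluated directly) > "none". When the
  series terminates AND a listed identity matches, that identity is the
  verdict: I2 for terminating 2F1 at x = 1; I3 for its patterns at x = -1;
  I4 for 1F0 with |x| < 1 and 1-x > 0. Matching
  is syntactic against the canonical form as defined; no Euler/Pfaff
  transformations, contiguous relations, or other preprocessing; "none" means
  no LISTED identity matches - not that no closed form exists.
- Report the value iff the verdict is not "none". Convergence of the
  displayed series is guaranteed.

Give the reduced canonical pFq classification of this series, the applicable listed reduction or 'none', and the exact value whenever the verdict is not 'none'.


Key observation: with t_0 = -\frac{6}{11}, the expanded ratio factors over Q; C = -6/11, roots give parameters.
Term ratio: r(k) = -1 * (k-\frac{5}{2}) (k+7) / [(k+\frac{21}{2}) (k+1)] - rational in k, leading ratio -1; with t_0 = -\frac{6}{11}, classification follows.

At argument -1: a 2F1 with upper {-\frac{5}{2}, 7}, lower {\frac{21}{2}}, scaled by C = -\frac{6}{11}. Verdict: Kummer's theorem (I3) fires (x = -1; c = \frac{21}{2} equals 1+a-b for upper {-\frac{5}{2}, 7}: listed pattern). Sum: \left(-\frac{1322685}{2097152}\right) \cdot \pi.


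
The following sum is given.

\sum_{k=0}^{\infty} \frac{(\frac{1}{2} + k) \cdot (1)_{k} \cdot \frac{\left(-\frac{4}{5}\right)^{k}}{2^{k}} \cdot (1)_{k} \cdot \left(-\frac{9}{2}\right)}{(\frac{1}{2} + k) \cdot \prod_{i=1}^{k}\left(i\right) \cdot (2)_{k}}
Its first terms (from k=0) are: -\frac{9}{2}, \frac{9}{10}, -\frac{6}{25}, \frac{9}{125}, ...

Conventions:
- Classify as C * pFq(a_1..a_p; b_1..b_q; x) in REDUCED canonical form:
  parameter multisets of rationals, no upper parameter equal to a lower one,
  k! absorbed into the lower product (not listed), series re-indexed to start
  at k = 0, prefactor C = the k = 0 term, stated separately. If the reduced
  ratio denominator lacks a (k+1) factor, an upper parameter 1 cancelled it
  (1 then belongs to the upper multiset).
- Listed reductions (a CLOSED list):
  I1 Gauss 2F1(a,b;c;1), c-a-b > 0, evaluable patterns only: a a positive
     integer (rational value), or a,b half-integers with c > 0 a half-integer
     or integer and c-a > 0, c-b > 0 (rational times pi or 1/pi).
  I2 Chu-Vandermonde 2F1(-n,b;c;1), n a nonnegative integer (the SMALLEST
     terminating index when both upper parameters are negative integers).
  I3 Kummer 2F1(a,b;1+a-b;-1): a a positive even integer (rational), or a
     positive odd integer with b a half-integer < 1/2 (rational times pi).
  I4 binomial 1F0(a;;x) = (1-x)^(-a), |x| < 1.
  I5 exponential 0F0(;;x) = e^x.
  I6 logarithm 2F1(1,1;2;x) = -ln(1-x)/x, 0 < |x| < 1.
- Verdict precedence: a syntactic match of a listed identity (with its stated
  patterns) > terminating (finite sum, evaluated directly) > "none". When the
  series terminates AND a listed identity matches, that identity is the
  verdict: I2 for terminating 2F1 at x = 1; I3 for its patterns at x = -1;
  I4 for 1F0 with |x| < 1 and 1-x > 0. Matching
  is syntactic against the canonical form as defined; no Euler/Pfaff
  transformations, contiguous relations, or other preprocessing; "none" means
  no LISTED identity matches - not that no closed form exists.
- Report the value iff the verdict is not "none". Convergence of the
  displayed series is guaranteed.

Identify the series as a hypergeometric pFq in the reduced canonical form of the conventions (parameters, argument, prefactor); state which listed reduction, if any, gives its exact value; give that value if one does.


Structural cue: with t_0 = -\frac{9}{2}, k + 1/2 divides numerator and denominator alike; C = -9/2 after cancelling.
Adjacent-term ratio: r(k) = -\frac{2}{5} * (k+1) (k+1) / [(k+2) (k+1)] ; factor over Q: parameters, x = -\frac{2}{5}, and C = -\frac{9}{2}.

This is -\frac{9}{2} * 2F1(1, 1; 2; -\frac{2}{5}) in reduced canonical form. Verdict: this is the I6 logarithm reduction (the logarithm: parameters (1,1;2), x = -\frac{2}{5}). Value: \left(-\frac{45}{4}\right) \cdot \ln\left(\frac{7}{5}\right).
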